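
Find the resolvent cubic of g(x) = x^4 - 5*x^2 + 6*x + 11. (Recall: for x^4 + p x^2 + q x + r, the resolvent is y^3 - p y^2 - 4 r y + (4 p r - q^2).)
h(y) = y^3 + 5*y^2 - 44*y - 256

Identify coefficients: p = -5, q = 6, r = 11.
Plug into h(y) = y^3 - p y^2 - 4 r y + (4 p r - q^2):
  h(y) = y^3 - (-5) y^2 - 4*(11) y + (4*(-5)*(11) - (6)^2)
       = y^3 + (5) y^2 + (-44) y + (-256).
Simplifying: h(y) = y^3 + 5*y^2 - 44*y - 256.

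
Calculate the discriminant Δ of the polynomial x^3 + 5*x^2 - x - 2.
Δ = 1101

For x^3 + a x^2 + b x + c the discriminant is Δ = 18 a b c - 4 a^3 c + a^2 b^2 - 4 b^3 - 27 c^2.
Plug a = 5, b = -1, c = -2:
  18*(5)*(-1)*(-2) - 4*(5)^3*(-2) + (5)^2*(-1)^2 - 4*(-1)^3 - 27*(-2)^2
  = 180 + (1000) + 25 + (4) + (-108)
  = 1101.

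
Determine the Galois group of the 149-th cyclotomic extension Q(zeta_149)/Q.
|Gal(Q(zeta_149)/Q)| = phi(149) = 148; group ≅ (Z/149Z)^* ≅ Z/148Z

The n-th cyclotomic polynomial Φ_149(x) is the minimal polynomial of zeta_149 over Q and has degree phi(149) = 148. So Q(zeta_149) is a degree-148 Galois extension with Galois group (Z/149Z)^*. (Z/149Z)^* is cyclic since 149 is an odd prime power (or 4). Hence Gal(Q(zeta_149)/Q) ≅ Z/148Z.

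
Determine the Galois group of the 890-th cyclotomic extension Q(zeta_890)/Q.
|Gal(Q(zeta_890)/Q)| = phi(890) = 352; group ≅ (Z/890Z)^* ≅ Z/4Z × Z/88Z

The n-th cyclotomic polynomial Φ_890(x) is the minimal polynomial of zeta_890 over Q and has degree phi(890) = 352. So Q(zeta_890) is a degree-352 Galois extension with Galois group (Z/890Z)^*. By CRT, (Z/890Z)^* ≅ (Z/2Z)^* × (Z/5Z)^* × (Z/89Z)^*. Each prime-power unit group is (Z/2Z)^* ≅ trivial group (order 1); (Z/5Z)^* ≅ Z/4Z; (Z/89Z)^* ≅ Z/88Z. Hence Gal(Q(zeta_890)/Q) ≅ Z/4Z × Z/88Z.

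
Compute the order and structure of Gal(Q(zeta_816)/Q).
|Gal(Q(zeta_816)/Q)| = phi(816) = 256; group ≅ (Z/816Z)^* ≅ Z/2Z × Z/2Z × Z/4Z × Z/16Z

The n-th cyclotomic polynomial Φ_816(x) is the minimal polynomial of zeta_816 over Q and has degree phi(816) = 256. So Q(zeta_816) is a degree-256 Galois extension with Galois group (Z/816Z)^*. By CRT, (Z/816Z)^* ≅ (Z/16Z)^* × (Z/3Z)^* × (Z/17Z)^*. Each prime-power unit group is (Z/16Z)^* ≅ Z/2Z × Z/4Z; (Z/3Z)^* ≅ Z/2Z; (Z/17Z)^* ≅ Z/16Z. Hence Gal(Q(zeta_816)/Q) ≅ Z/2Z × Z/2Z × Z/4Z × Z/16Z.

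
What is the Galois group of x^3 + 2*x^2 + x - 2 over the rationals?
Gal(K/Q) = S_3 (symmetric group of order 6)

Compute the discriminant of x^3 + (2)*x^2 + (1)*x + (-2): Δ = -116. Since Δ is not a rational square, the Galois group is not contained in A_3; it must be the full S_3 (irreducibility of the cubic rules out anything smaller).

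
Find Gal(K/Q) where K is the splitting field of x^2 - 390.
Gal(K/Q) = Z/2Z (cyclic of order 2)

x^2 - 390 is irreducible over Q since 390 is not a rational square. The splitting field Q(sqrt(390)) has degree 2 over Q, and its unique nontrivial automorphism is sqrt(390) ↦ -sqrt(390). Hence Gal(Q(sqrt(390))/Q) = Z/2Z.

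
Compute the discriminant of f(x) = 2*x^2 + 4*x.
Δ = 16

For a quadratic a x^2 + b x + c the discriminant is Δ = b^2 - 4ac = (4)^2 - 4*(2)*(0) = 16 - (0) = 16.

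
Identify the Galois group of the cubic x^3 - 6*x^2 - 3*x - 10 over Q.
Gal(K/Q) = S_3 (symmetric group of order 6)

Compute the discriminant of x^3 + (-6)*x^2 + (-3)*x + (-10): Δ = -14148. Since Δ is not a rational square, the Galois group is not contained in A_3; it must be the full S_3 (irreducibility of the cubic rules out anything smaller).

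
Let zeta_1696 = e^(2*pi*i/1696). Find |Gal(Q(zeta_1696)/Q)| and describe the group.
|Gal(Q(zeta_1696)/Q)| = phi(1696) = 832; group ≅ (Z/1696Z)^* ≅ Z/2Z × Z/8Z × Z/52Z

The n-th cyclotomic polynomial Φ_1696(x) is the minimal polynomial of zeta_1696 over Q and has degree phi(1696) = 832. So Q(zeta_1696) is a degree-832 Galois extension with Galois group (Z/1696Z)^*. By CRT, (Z/1696Z)^* ≅ (Z/32Z)^* × (Z/53Z)^*. Each prime-power unit group is (Z/32Z)^* ≅ Z/2Z × Z/8Z; (Z/53Z)^* ≅ Z/52Z. Hence Gal(Q(zeta_1696)/Q) ≅ Z/2Z × Z/8Z × Z/52Z.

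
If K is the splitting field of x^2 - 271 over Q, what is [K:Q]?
[K:Q] = 2

The polynomial x^2 - 271 is irreducible over Q since 271 is not a perfect square. Its splitting field is Q(sqrt(271)), which has degree 2 over Q.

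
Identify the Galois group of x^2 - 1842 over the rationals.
Gal(K/Q) = Z/2Z (cyclic of order 2)

x^2 - 1842 is irreducible over Q since 1842 is not a rational square. The splitting field Q(sqrt(1842)) has degree 2 over Q, and its unique nontrivial automorphism is sqrt(1842) ↦ -sqrt(1842). Hence Gal(Q(sqrt(1842))/Q) = Z/2Z.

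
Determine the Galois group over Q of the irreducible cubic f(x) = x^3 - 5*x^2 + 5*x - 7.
Gal(K/Q) = S_3 (symmetric group of order 6)

Compute the discriminant of x^3 + (-5)*x^2 + (5)*x + (-7): Δ = -1548. Since Δ is not a rational square, the Galois group is not contained in A_3; it must be the full S_3 (irreducibility of the cubic rules out anything smaller).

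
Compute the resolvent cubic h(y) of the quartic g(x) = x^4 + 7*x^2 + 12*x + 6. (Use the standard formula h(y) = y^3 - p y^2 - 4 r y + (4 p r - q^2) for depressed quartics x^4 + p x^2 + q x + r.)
h(y) = y^3 - 7*y^2 - 24*y + 24

Identify coefficients: p = 7, q = 12, r = 6.
Plug into h(y) = y^3 - p y^2 - 4 r y + (4 p r - q^2):
  h(y) = y^3 - (7) y^2 - 4*(6) y + (4*(7)*(6) - (12)^2)
       = y^3 + (-7) y^2 + (-24) y + (24).
Simplifying: h(y) = y^3 - 7*y^2 - 24*y + 24.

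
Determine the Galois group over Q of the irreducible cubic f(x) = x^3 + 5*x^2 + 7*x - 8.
Gal(K/Q) = S_3 (symmetric group of order 6)

Compute the discriminant of x^3 + (5)*x^2 + (7)*x + (-8): Δ = -2915. Since Δ is not a rational square, the Galois group is not contained in A_3; it must be the full S_3 (irreducibility of the cubic rules out anything smaller).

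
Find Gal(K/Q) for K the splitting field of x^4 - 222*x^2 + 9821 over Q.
Gal(K/Q) = V_4 (Klein four-group, Z/2Z × Z/2Z)

f factors as (x^2 - 61)(x^2 - 161), so the splitting field is K = Q(sqrt(61), sqrt(161)). The elements 61, 161, 9821 are all non-squares in Q, so sqrt(61) and sqrt(161) generate independent quadratic extensions. Thus [K:Q] = 4 and Gal(K/Q) is generated by the two order-2 automorphisms sqrt(61) ↦ -sqrt(61) and sqrt(161) ↦ -sqrt(161), giving V_4.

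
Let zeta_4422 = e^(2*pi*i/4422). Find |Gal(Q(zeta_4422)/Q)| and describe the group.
|Gal(Q(zeta_4422)/Q)| = phi(4422) = 1320; group ≅ (Z/4422Z)^* ≅ Z/2Z × Z/10Z × Z/66Z

The n-th cyclotomic polynomial Φ_4422(x) is the minimal polynomial of zeta_4422 over Q and has degree phi(4422) = 1320. So Q(zeta_4422) is a degree-1320 Galois extension with Galois group (Z/4422Z)^*. By CRT, (Z/4422Z)^* ≅ (Z/2Z)^* × (Z/3Z)^* × (Z/11Z)^* × (Z/67Z)^*. Each prime-power unit group is (Z/2Z)^* ≅ trivial group (order 1); (Z/3Z)^* ≅ Z/2Z; (Z/11Z)^* ≅ Z/10Z; (Z/67Z)^* ≅ Z/66Z. Hence Gal(Q(zeta_4422)/Q) ≅ Z/2Z × Z/10Z × Z/66Z.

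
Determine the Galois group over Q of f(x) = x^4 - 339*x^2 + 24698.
Gal(K/Q) = V_4 (Klein four-group, Z/2Z × Z/2Z)

f factors as (x^2 - 233)(x^2 - 106), so the splitting field is K = Q(sqrt(233), sqrt(106)). The elements 233, 106, 24698 are all non-squares in Q, so sqrt(233) and sqrt(106) generate independent quadratic extensions. Thus [K:Q] = 4 and Gal(K/Q) is generated by the two order-2 automorphisms sqrt(233) ↦ -sqrt(233) and sqrt(106) ↦ -sqrt(106), giving V_4.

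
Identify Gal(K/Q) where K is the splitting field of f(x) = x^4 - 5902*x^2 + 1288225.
Gal(K/Q) = Z/2Z (cyclic of order 2)

f factors as (x^2 - 5675)(x^2 - 227), so the splitting field is K = Q(sqrt(5675), sqrt(227)). The squarefree part of 5675 is 227 and the squarefree part of 227 is also 227, so sqrt(5675) and sqrt(227) are both rational multiples of sqrt(227). Hence Q(sqrt(5675)) = Q(sqrt(227)) = Q(sqrt(227)), and the splitting field collapses to a single degree-2 extension with Galois group Z/2Z.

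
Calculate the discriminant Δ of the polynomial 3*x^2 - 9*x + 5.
Δ = 21

For a quadratic a x^2 + b x + c the discriminant is Δ = b^2 - 4ac = (-9)^2 - 4*(3)*(5) = 81 - (60) = 21.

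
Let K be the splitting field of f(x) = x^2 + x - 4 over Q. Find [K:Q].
[K:Q] = 2

The discriminant of x^2 + (1)*x + (-4) is b^2 - 4c = 1 - (-16) = 17. Since 17 is not a perfect square in Q, the polynomial is irreducible over Q. Its two roots generate a degree-2 extension, so [K:Q] = 2.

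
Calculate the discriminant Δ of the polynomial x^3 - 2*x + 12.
Δ = -3856

For a depressed cubic x^3 + p x + q the discriminant is Δ = -4 p^3 - 27 q^2 = -4*(-2)^3 - 27*(12)^2 = 32 - 3888 = -3856.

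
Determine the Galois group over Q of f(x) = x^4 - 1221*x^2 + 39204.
Gal(K/Q) = Z/2Z (cyclic of order 2)

f factors as (x^2 - 33)(x^2 - 1188), so the splitting field is K = Q(sqrt(33), sqrt(1188)). The squarefree part of 33 is 33 and the squarefree part of 1188 is also 33, so sqrt(33) and sqrt(1188) are both rational multiples of sqrt(33). Hence Q(sqrt(33)) = Q(sqrt(1188)) = Q(sqrt(33)), and the splitting field collapses to a single degree-2 extension with Galois group Z/2Z.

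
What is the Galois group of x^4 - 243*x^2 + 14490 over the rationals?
Gal(K/Q) = V_4 (Klein four-group, Z/2Z × Z/2Z)

f factors as (x^2 - 138)(x^2 - 105), so the splitting field is K = Q(sqrt(138), sqrt(105)). The elements 138, 105, 14490 are all non-squares in Q, so sqrt(138) and sqrt(105) generate independent quadratic extensions. Thus [K:Q] = 4 and Gal(K/Q) is generated by the two order-2 automorphisms sqrt(138) ↦ -sqrt(138) and sqrt(105) ↦ -sqrt(105), giving V_4.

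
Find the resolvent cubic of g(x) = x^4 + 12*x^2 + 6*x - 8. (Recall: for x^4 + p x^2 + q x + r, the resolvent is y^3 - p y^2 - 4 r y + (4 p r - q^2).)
h(y) = y^3 - 12*y^2 + 32*y - 420

Identify coefficients: p = 12, q = 6, r = -8.
Plug into h(y) = y^3 - p y^2 - 4 r y + (4 p r - q^2):
  h(y) = y^3 - (12) y^2 - 4*(-8) y + (4*(12)*(-8) - (6)^2)
       = y^3 + (-12) y^2 + (32) y + (-420).
Simplifying: h(y) = y^3 - 12*y^2 + 32*y - 420.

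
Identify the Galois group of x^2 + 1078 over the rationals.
Gal(K/Q) = Z/2Z (cyclic of order 2)

x^2 + 1078 is irreducible over Q since -1078 is not a rational square. The splitting field Q(sqrt(-1078)) has degree 2 over Q, and its unique nontrivial automorphism is sqrt(-1078) ↦ -sqrt(-1078). Hence Gal(Q(sqrt(-1078))/Q) = Z/2Z.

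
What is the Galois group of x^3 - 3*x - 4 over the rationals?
Gal(K/Q) = S_3 (symmetric group of order 6)

Compute the discriminant of x^3 + (0)*x^2 + (-3)*x + (-4): Δ = -324. Since Δ is not a rational square, the Galois group is not contained in A_3; it must be the full S_3 (irreducibility of the cubic rules out anything smaller).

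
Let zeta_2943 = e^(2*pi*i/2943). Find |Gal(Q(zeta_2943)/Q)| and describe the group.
|Gal(Q(zeta_2943)/Q)| = phi(2943) = 1944; group ≅ (Z/2943Z)^* ≅ Z/18Z × Z/108Z

The n-th cyclotomic polynomial Φ_2943(x) is the minimal polynomial of zeta_2943 over Q and has degree phi(2943) = 1944. So Q(zeta_2943) is a degree-1944 Galois extension with Galois group (Z/2943Z)^*. By CRT, (Z/2943Z)^* ≅ (Z/27Z)^* × (Z/109Z)^*. Each prime-power unit group is (Z/27Z)^* ≅ Z/18Z; (Z/109Z)^* ≅ Z/108Z. Hence Gal(Q(zeta_2943)/Q) ≅ Z/18Z × Z/108Z.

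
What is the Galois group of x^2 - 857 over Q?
Gal(K/Q) = Z/2Z (cyclic of order 2)

x^2 - 857 is irreducible over Q since 857 is not a rational square. The splitting field Q(sqrt(857)) has degree 2 over Q, and its unique nontrivial automorphism is sqrt(857) ↦ -sqrt(857). Hence Gal(Q(sqrt(857))/Q) = Z/2Z.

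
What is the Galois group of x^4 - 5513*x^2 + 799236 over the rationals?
Gal(K/Q) = Z/2Z (cyclic of order 2)

f factors as (x^2 - 5364)(x^2 - 149), so the splitting field is K = Q(sqrt(5364), sqrt(149)). The squarefree part of 5364 is 149 and the squarefree part of 149 is also 149, so sqrt(5364) and sqrt(149) are both rational multiples of sqrt(149). Hence Q(sqrt(5364)) = Q(sqrt(149)) = Q(sqrt(149)), and the splitting field collapses to a single degree-2 extension with Galois group Z/2Z.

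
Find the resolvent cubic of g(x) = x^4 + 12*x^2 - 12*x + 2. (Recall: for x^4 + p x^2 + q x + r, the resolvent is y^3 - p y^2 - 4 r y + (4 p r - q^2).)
h(y) = y^3 - 12*y^2 - 8*y - 48

Identify coefficients: p = 12, q = -12, r = 2.
Plug into h(y) = y^3 - p y^2 - 4 r y + (4 p r - q^2):
  h(y) = y^3 - (12) y^2 - 4*(2) y + (4*(12)*(2) - (-12)^2)
       = y^3 + (-12) y^2 + (-8) y + (-48).
Simplifying: h(y) = y^3 - 12*y^2 - 8*y - 48.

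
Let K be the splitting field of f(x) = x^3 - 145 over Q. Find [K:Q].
[K:Q] = 6

x^3 - 145 has one real root r = 145^(1/3) and two complex roots r*zeta_3, r*zeta_3^2 where zeta_3 = e^(2*pi*i/3). The splitting field is Q(r, zeta_3). [Q(r):Q] = 3 and [Q(zeta_3):Q] = 2 with gcd = 1, so [Q(r, zeta_3):Q] = 3 * 2 = 6.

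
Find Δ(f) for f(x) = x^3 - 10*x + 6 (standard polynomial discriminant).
Δ = 3028

For a depressed cubic x^3 + p x + q the discriminant is Δ = -4 p^3 - 27 q^2 = -4*(-10)^3 - 27*(6)^2 = 4000 - 972 = 3028.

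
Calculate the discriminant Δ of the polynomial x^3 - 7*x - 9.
Δ = -815

For a depressed cubic x^3 + p x + q the discriminant is Δ = -4 p^3 - 27 q^2 = -4*(-7)^3 - 27*(-9)^2 = 1372 - 2187 = -815.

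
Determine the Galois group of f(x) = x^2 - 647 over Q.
Gal(K/Q) = Z/2Z (cyclic of order 2)

x^2 - 647 is irreducible over Q since 647 is not a rational square. The splitting field Q(sqrt(647)) has degree 2 over Q, and its unique nontrivial automorphism is sqrt(647) ↦ -sqrt(647). Hence Gal(Q(sqrt(647))/Q) = Z/2Z.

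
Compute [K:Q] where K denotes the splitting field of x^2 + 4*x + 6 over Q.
[K:Q] = 2

The discriminant of x^2 + (4)*x + (6) is b^2 - 4c = 16 - (24) = -8. Since -8 is not a perfect square in Q, the polynomial is irreducible over Q. Its two roots generate a degree-2 extension, so [K:Q] = 2.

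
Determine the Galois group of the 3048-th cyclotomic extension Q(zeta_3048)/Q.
|Gal(Q(zeta_3048)/Q)| = phi(3048) = 1008; group ≅ (Z/3048Z)^* ≅ Z/2Z × Z/2Z × Z/2Z × Z/126Z

The n-th cyclotomic polynomial Φ_3048(x) is the minimal polynomial of zeta_3048 over Q and has degree phi(3048) = 1008. So Q(zeta_3048) is a degree-1008 Galois extension with Galois group (Z/3048Z)^*. By CRT, (Z/3048Z)^* ≅ (Z/8Z)^* × (Z/3Z)^* × (Z/127Z)^*. Each prime-power unit group is (Z/8Z)^* ≅ Z/2Z × Z/2Z; (Z/3Z)^* ≅ Z/2Z; (Z/127Z)^* ≅ Z/126Z. Hence Gal(Q(zeta_3048)/Q) ≅ Z/2Z × Z/2Z × Z/2Z × Z/126Z.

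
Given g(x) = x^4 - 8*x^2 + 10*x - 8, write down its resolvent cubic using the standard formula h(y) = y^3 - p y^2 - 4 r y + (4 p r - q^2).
h(y) = y^3 + 8*y^2 + 32*y + 156

Identify coefficients: p = -8, q = 10, r = -8.
Plug into h(y) = y^3 - p y^2 - 4 r y + (4 p r - q^2):
  h(y) = y^3 - (-8) y^2 - 4*(-8) y + (4*(-8)*(-8) - (10)^2)
       = y^3 + (8) y^2 + (32) y + (156).
Simplifying: h(y) = y^3 + 8*y^2 + 32*y + 156.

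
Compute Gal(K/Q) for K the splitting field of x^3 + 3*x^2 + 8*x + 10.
Gal(K/Q) = S_3 (symmetric group of order 6)

Compute the discriminant of x^3 + (3)*x^2 + (8)*x + (10): Δ = -932. Since Δ is not a rational square, the Galois group is not contained in A_3; it must be the full S_3 (irreducibility of the cubic rules out anything smaller).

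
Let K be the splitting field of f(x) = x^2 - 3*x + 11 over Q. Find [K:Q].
[K:Q] = 2

The discriminant of x^2 + (-3)*x + (11) is b^2 - 4c = 9 - (44) = -35. Since -35 is not a perfect square in Q, the polynomial is irreducible over Q. Its two roots generate a degree-2 extension, so [K:Q] = 2.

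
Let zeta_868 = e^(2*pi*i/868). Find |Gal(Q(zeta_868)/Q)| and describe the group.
|Gal(Q(zeta_868)/Q)| = phi(868) = 360; group ≅ (Z/868Z)^* ≅ Z/2Z × Z/6Z × Z/30Z

The n-th cyclotomic polynomial Φ_868(x) is the minimal polynomial of zeta_868 over Q and has degree phi(868) = 360. So Q(zeta_868) is a degree-360 Galois extension with Galois group (Z/868Z)^*. By CRT, (Z/868Z)^* ≅ (Z/4Z)^* × (Z/7Z)^* × (Z/31Z)^*. Each prime-power unit group is (Z/4Z)^* ≅ Z/2Z; (Z/7Z)^* ≅ Z/6Z; (Z/31Z)^* ≅ Z/30Z. Hence Gal(Q(zeta_868)/Q) ≅ Z/2Z × Z/6Z × Z/30Z.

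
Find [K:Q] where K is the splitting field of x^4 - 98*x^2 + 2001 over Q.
[K:Q] = 4

f factors as (x^2 - 69)(x^2 - 29); the splitting field is K = Q(sqrt(69), sqrt(29)). Since 69, 29, and 2001 are all non-squares in Q, the three subfields Q(sqrt(69)), Q(sqrt(29)), Q(sqrt(2001)) are distinct degree-2 extensions, so [K:Q] = 4 (Klein four Galois group).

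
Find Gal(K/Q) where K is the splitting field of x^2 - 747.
Gal(K/Q) = Z/2Z (cyclic of order 2)

x^2 - 747 is irreducible over Q since 747 is not a rational square. The splitting field Q(sqrt(747)) has degree 2 over Q, and its unique nontrivial automorphism is sqrt(747) ↦ -sqrt(747). Hence Gal(Q(sqrt(747))/Q) = Z/2Z.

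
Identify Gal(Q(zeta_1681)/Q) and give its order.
|Gal(Q(zeta_1681)/Q)| = phi(1681) = 1640; group ≅ (Z/1681Z)^* ≅ Z/1640Z

The n-th cyclotomic polynomial Φ_1681(x) is the minimal polynomial of zeta_1681 over Q and has degree phi(1681) = 1640. So Q(zeta_1681) is a degree-1640 Galois extension with Galois group (Z/1681Z)^*. (Z/1681Z)^* is cyclic since 1681 is an odd prime power (or 4). Hence Gal(Q(zeta_1681)/Q) ≅ Z/1640Z.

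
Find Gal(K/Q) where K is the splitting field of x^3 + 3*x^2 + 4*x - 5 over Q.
Gal(K/Q) = S_3 (symmetric group of order 6)

Compute the discriminant of x^3 + (3)*x^2 + (4)*x + (-5): Δ = -1327. Since Δ is not a rational square, the Galois group is not contained in A_3; it must be the full S_3 (irreducibility of the cubic rules out anything smaller).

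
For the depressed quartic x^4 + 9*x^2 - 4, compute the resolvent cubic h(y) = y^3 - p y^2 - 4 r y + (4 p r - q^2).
h(y) = y^3 - 9*y^2 + 16*y - 144

Identify coefficients: p = 9, q = 0, r = -4.
Plug into h(y) = y^3 - p y^2 - 4 r y + (4 p r - q^2):
  h(y) = y^3 - (9) y^2 - 4*(-4) y + (4*(9)*(-4) - (0)^2)
       = y^3 + (-9) y^2 + (16) y + (-144).
Simplifying: h(y) = y^3 - 9*y^2 + 16*y - 144.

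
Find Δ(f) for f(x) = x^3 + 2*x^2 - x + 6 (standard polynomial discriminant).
Δ = -1372

For x^3 + a x^2 + b x + c the discriminant is Δ = 18 a b c - 4 a^3 c + a^2 b^2 - 4 b^3 - 27 c^2.
Plug a = 2, b = -1, c = 6:
  18*(2)*(-1)*(6) - 4*(2)^3*(6) + (2)^2*(-1)^2 - 4*(-1)^3 - 27*(6)^2
  = -216 + (-192) + 4 + (4) + (-972)
  = -1372.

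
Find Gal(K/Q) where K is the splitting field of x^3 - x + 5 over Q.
Gal(K/Q) = S_3 (symmetric group of order 6)

Compute the discriminant of x^3 + (0)*x^2 + (-1)*x + (5): Δ = -671. Since Δ is not a rational square, the Galois group is not contained in A_3; it must be the full S_3 (irreducibility of the cubic rules out anything smaller).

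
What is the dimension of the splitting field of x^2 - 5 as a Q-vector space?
[K:Q] = 2

The polynomial x^2 - 5 is irreducible over Q since 5 is not a perfect square. Its splitting field is Q(sqrt(5)), which has degree 2 over Q.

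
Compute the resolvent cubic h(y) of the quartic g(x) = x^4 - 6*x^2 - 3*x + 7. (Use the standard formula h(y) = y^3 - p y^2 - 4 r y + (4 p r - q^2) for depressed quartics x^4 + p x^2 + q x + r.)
h(y) = y^3 + 6*y^2 - 28*y - 177

Identify coefficients: p = -6, q = -3, r = 7.
Plug into h(y) = y^3 - p y^2 - 4 r y + (4 p r - q^2):
  h(y) = y^3 - (-6) y^2 - 4*(7) y + (4*(-6)*(7) - (-3)^2)
       = y^3 + (6) y^2 + (-28) y + (-177).
Simplifying: h(y) = y^3 + 6*y^2 - 28*y - 177.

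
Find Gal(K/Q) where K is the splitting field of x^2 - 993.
Gal(K/Q) = Z/2Z (cyclic of order 2)

x^2 - 993 is irreducible over Q since 993 is not a rational square. The splitting field Q(sqrt(993)) has degree 2 over Q, and its unique nontrivial automorphism is sqrt(993) ↦ -sqrt(993). Hence Gal(Q(sqrt(993))/Q) = Z/2Z.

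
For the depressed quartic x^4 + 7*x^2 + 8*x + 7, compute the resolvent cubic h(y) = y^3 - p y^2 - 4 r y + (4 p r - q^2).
h(y) = y^3 - 7*y^2 - 28*y + 132

Identify coefficients: p = 7, q = 8, r = 7.
Plug into h(y) = y^3 - p y^2 - 4 r y + (4 p r - q^2):
  h(y) = y^3 - (7) y^2 - 4*(7) y + (4*(7)*(7) - (8)^2)
       = y^3 + (-7) y^2 + (-28) y + (132).
Simplifying: h(y) = y^3 - 7*y^2 - 28*y + 132.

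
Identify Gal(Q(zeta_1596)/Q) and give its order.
|Gal(Q(zeta_1596)/Q)| = phi(1596) = 432; group ≅ (Z/1596Z)^* ≅ Z/2Z × Z/2Z × Z/6Z × Z/18Z

The n-th cyclotomic polynomial Φ_1596(x) is the minimal polynomial of zeta_1596 over Q and has degree phi(1596) = 432. So Q(zeta_1596) is a degree-432 Galois extension with Galois group (Z/1596Z)^*. By CRT, (Z/1596Z)^* ≅ (Z/4Z)^* × (Z/3Z)^* × (Z/7Z)^* × (Z/19Z)^*. Each prime-power unit group is (Z/4Z)^* ≅ Z/2Z; (Z/3Z)^* ≅ Z/2Z; (Z/7Z)^* ≅ Z/6Z; (Z/19Z)^* ≅ Z/18Z. Hence Gal(Q(zeta_1596)/Q) ≅ Z/2Z × Z/2Z × Z/6Z × Z/18Z.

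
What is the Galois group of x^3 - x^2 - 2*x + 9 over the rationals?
Gal(K/Q) = S_3 (symmetric group of order 6)

Compute the discriminant of x^3 + (-1)*x^2 + (-2)*x + (9): Δ = -1791. Since Δ is not a rational square, the Galois group is not contained in A_3; it must be the full S_3 (irreducibility of the cubic rules out anything smaller).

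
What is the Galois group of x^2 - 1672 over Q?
Gal(K/Q) = Z/2Z (cyclic of order 2)

x^2 - 1672 is irreducible over Q since 1672 is not a rational square. The splitting field Q(sqrt(1672)) has degree 2 over Q, and its unique nontrivial automorphism is sqrt(1672) ↦ -sqrt(1672). Hence Gal(Q(sqrt(1672))/Q) = Z/2Z.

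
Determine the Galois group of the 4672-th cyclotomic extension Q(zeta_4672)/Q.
|Gal(Q(zeta_4672)/Q)| = phi(4672) = 2304; group ≅ (Z/4672Z)^* ≅ Z/2Z × Z/16Z × Z/72Z

The n-th cyclotomic polynomial Φ_4672(x) is the minimal polynomial of zeta_4672 over Q and has degree phi(4672) = 2304. So Q(zeta_4672) is a degree-2304 Galois extension with Galois group (Z/4672Z)^*. By CRT, (Z/4672Z)^* ≅ (Z/64Z)^* × (Z/73Z)^*. Each prime-power unit group is (Z/64Z)^* ≅ Z/2Z × Z/16Z; (Z/73Z)^* ≅ Z/72Z. Hence Gal(Q(zeta_4672)/Q) ≅ Z/2Z × Z/16Z × Z/72Z.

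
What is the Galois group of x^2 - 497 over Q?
Gal(K/Q) = Z/2Z (cyclic of order 2)

x^2 - 497 is irreducible over Q since 497 is not a rational square. The splitting field Q(sqrt(497)) has degree 2 over Q, and its unique nontrivial automorphism is sqrt(497) ↦ -sqrt(497). Hence Gal(Q(sqrt(497))/Q) = Z/2Z.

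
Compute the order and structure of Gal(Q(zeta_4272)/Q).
|Gal(Q(zeta_4272)/Q)| = phi(4272) = 1408; group ≅ (Z/4272Z)^* ≅ Z/2Z × Z/2Z × Z/4Z × Z/88Z

The n-th cyclotomic polynomial Φ_4272(x) is the minimal polynomial of zeta_4272 over Q and has degree phi(4272) = 1408. So Q(zeta_4272) is a degree-1408 Galois extension with Galois group (Z/4272Z)^*. By CRT, (Z/4272Z)^* ≅ (Z/16Z)^* × (Z/3Z)^* × (Z/89Z)^*. Each prime-power unit group is (Z/16Z)^* ≅ Z/2Z × Z/4Z; (Z/3Z)^* ≅ Z/2Z; (Z/89Z)^* ≅ Z/88Z. Hence Gal(Q(zeta_4272)/Q) ≅ Z/2Z × Z/2Z × Z/4Z × Z/88Z.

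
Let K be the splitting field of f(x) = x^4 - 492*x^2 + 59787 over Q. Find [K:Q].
[K:Q] = 4

f factors as (x^2 - 219)(x^2 - 273); the splitting field is K = Q(sqrt(219), sqrt(273)). Since 219, 273, and 59787 are all non-squares in Q, the three subfields Q(sqrt(219)), Q(sqrt(273)), Q(sqrt(59787)) are distinct degree-2 extensions, so [K:Q] = 4 (Klein four Galois group).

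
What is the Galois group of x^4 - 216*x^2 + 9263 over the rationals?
Gal(K/Q) = V_4 (Klein four-group, Z/2Z × Z/2Z)

f factors as (x^2 - 59)(x^2 - 157), so the splitting field is K = Q(sqrt(59), sqrt(157)). The elements 59, 157, 9263 are all non-squares in Q, so sqrt(59) and sqrt(157) generate independent quadratic extensions. Thus [K:Q] = 4 and Gal(K/Q) is generated by the two order-2 automorphisms sqrt(59) ↦ -sqrt(59) and sqrt(157) ↦ -sqrt(157), giving V_4.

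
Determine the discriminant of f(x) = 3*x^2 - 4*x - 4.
Δ = 64

For a quadratic a x^2 + b x + c the discriminant is Δ = b^2 - 4ac = (-4)^2 - 4*(3)*(-4) = 16 - (-48) = 64.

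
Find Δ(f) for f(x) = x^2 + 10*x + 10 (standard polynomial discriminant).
Δ = 60

For a quadratic a x^2 + b x + c the discriminant is Δ = b^2 - 4ac = (10)^2 - 4*(1)*(10) = 100 - (40) = 60.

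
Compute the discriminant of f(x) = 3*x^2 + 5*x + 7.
Δ = -59

For a quadratic a x^2 + b x + c the discriminant is Δ = b^2 - 4ac = (5)^2 - 4*(3)*(7) = 25 - (84) = -59.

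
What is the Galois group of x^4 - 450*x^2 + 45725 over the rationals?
Gal(K/Q) = V_4 (Klein four-group, Z/2Z × Z/2Z)

f factors as (x^2 - 155)(x^2 - 295), so the splitting field is K = Q(sqrt(155), sqrt(295)). The elements 155, 295, 45725 are all non-squares in Q, so sqrt(155) and sqrt(295) generate independent quadratic extensions. Thus [K:Q] = 4 and Gal(K/Q) is generated by the two order-2 automorphisms sqrt(155) ↦ -sqrt(155) and sqrt(295) ↦ -sqrt(295), giving V_4.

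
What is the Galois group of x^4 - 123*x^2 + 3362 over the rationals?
Gal(K/Q) = V_4 (Klein four-group, Z/2Z × Z/2Z)

f factors as (x^2 - 82)(x^2 - 41), so the splitting field is K = Q(sqrt(82), sqrt(41)). The elements 82, 41, 3362 are all non-squares in Q, so sqrt(82) and sqrt(41) generate independent quadratic extensions. Thus [K:Q] = 4 and Gal(K/Q) is generated by the two order-2 automorphisms sqrt(82) ↦ -sqrt(82) and sqrt(41) ↦ -sqrt(41), giving V_4.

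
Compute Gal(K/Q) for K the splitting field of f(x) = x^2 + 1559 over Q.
Gal(K/Q) = Z/2Z (cyclic of order 2)

x^2 + 1559 is irreducible over Q since -1559 is not a rational square. The splitting field Q(sqrt(-1559)) has degree 2 over Q, and its unique nontrivial automorphism is sqrt(-1559) ↦ -sqrt(-1559). Hence Gal(Q(sqrt(-1559))/Q) = Z/2Z.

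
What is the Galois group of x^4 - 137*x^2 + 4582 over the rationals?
Gal(K/Q) = V_4 (Klein four-group, Z/2Z × Z/2Z)

f factors as (x^2 - 79)(x^2 - 58), so the splitting field is K = Q(sqrt(79), sqrt(58)). The elements 79, 58, 4582 are all non-squares in Q, so sqrt(79) and sqrt(58) generate independent quadratic extensions. Thus [K:Q] = 4 and Gal(K/Q) is generated by the two order-2 automorphisms sqrt(79) ↦ -sqrt(79) and sqrt(58) ↦ -sqrt(58), giving V_4.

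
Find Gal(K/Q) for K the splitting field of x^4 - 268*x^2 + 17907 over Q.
Gal(K/Q) = V_4 (Klein four-group, Z/2Z × Z/2Z)

f factors as (x^2 - 127)(x^2 - 141), so the splitting field is K = Q(sqrt(127), sqrt(141)). The elements 127, 141, 17907 are all non-squares in Q, so sqrt(127) and sqrt(141) generate independent quadratic extensions. Thus [K:Q] = 4 and Gal(K/Q) is generated by the two order-2 automorphisms sqrt(127) ↦ -sqrt(127) and sqrt(141) ↦ -sqrt(141), giving V_4.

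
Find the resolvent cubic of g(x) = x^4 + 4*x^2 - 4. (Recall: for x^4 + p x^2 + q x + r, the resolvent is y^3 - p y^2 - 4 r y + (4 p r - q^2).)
h(y) = y^3 - 4*y^2 + 16*y - 64

Identify coefficients: p = 4, q = 0, r = -4.
Plug into h(y) = y^3 - p y^2 - 4 r y + (4 p r - q^2):
  h(y) = y^3 - (4) y^2 - 4*(-4) y + (4*(4)*(-4) - (0)^2)
       = y^3 + (-4) y^2 + (16) y + (-64).
Simplifying: h(y) = y^3 - 4*y^2 + 16*y - 64.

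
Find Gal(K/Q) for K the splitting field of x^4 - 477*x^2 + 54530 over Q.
Gal(K/Q) = V_4 (Klein four-group, Z/2Z × Z/2Z)

f factors as (x^2 - 190)(x^2 - 287), so the splitting field is K = Q(sqrt(190), sqrt(287)). The elements 190, 287, 54530 are all non-squares in Q, so sqrt(190) and sqrt(287) generate independent quadratic extensions. Thus [K:Q] = 4 and Gal(K/Q) is generated by the two order-2 automorphisms sqrt(190) ↦ -sqrt(190) and sqrt(287) ↦ -sqrt(287), giving V_4.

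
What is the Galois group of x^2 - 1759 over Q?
Gal(K/Q) = Z/2Z (cyclic of order 2)

x^2 - 1759 is irreducible over Q since 1759 is not a rational square. The splitting field Q(sqrt(1759)) has degree 2 over Q, and its unique nontrivial automorphism is sqrt(1759) ↦ -sqrt(1759). Hence Gal(Q(sqrt(1759))/Q) = Z/2Z.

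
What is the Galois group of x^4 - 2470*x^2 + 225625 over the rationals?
Gal(K/Q) = Z/2Z (cyclic of order 2)

f factors as (x^2 - 2375)(x^2 - 95), so the splitting field is K = Q(sqrt(2375), sqrt(95)). The squarefree part of 2375 is 95 and the squarefree part of 95 is also 95, so sqrt(2375) and sqrt(95) are both rational multiples of sqrt(95). Hence Q(sqrt(2375)) = Q(sqrt(95)) = Q(sqrt(95)), and the splitting field collapses to a single degree-2 extension with Galois group Z/2Z.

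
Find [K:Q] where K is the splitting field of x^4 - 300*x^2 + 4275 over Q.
[K:Q] = 4

f factors as (x^2 - 285)(x^2 - 15); the splitting field is K = Q(sqrt(285), sqrt(15)). Since 285, 15, and 4275 are all non-squares in Q, the three subfields Q(sqrt(285)), Q(sqrt(15)), Q(sqrt(4275)) are distinct degree-2 extensions, so [K:Q] = 4 (Klein four Galois group).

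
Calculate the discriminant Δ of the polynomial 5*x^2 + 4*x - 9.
Δ = 196

For a quadratic a x^2 + b x + c the discriminant is Δ = b^2 - 4ac = (4)^2 - 4*(5)*(-9) = 16 - (-180) = 196.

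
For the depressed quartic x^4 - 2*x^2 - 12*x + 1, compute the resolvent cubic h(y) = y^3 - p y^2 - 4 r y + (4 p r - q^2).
h(y) = y^3 + 2*y^2 - 4*y - 152

Identify coefficients: p = -2, q = -12, r = 1.
Plug into h(y) = y^3 - p y^2 - 4 r y + (4 p r - q^2):
  h(y) = y^3 - (-2) y^2 - 4*(1) y + (4*(-2)*(1) - (-12)^2)
       = y^3 + (2) y^2 + (-4) y + (-152).
Simplifying: h(y) = y^3 + 2*y^2 - 4*y - 152.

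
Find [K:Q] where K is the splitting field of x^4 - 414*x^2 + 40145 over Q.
[K:Q] = 4

f factors as (x^2 - 259)(x^2 - 155); the splitting field is K = Q(sqrt(259), sqrt(155)). Since 259, 155, and 40145 are all non-squares in Q, the three subfields Q(sqrt(259)), Q(sqrt(155)), Q(sqrt(40145)) are distinct degree-2 extensions, so [K:Q] = 4 (Klein four Galois group).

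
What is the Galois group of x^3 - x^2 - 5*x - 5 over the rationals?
Gal(K/Q) = S_3 (symmetric group of order 6)

Compute the discriminant of x^3 + (-1)*x^2 + (-5)*x + (-5): Δ = -620. Since Δ is not a rational square, the Galois group is not contained in A_3; it must be the full S_3 (irreducibility of the cubic rules out anything smaller).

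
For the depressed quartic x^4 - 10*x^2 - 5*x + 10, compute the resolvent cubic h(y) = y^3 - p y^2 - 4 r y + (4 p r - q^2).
h(y) = y^3 + 10*y^2 - 40*y - 425

Identify coefficients: p = -10, q = -5, r = 10.
Plug into h(y) = y^3 - p y^2 - 4 r y + (4 p r - q^2):
  h(y) = y^3 - (-10) y^2 - 4*(10) y + (4*(-10)*(10) - (-5)^2)
       = y^3 + (10) y^2 + (-40) y + (-425).
Simplifying: h(y) = y^3 + 10*y^2 - 40*y - 425.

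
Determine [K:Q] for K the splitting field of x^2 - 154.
[K:Q] = 2

The polynomial x^2 - 154 is irreducible over Q since 154 is not a perfect square. Its splitting field is Q(sqrt(154)), which has degree 2 over Q.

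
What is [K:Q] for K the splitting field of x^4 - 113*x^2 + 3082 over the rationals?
[K:Q] = 4

f factors as (x^2 - 67)(x^2 - 46); the splitting field is K = Q(sqrt(67), sqrt(46)). Since 67, 46, and 3082 are all non-squares in Q, the three subfields Q(sqrt(67)), Q(sqrt(46)), Q(sqrt(3082)) are distinct degree-2 extensions, so [K:Q] = 4 (Klein four Galois group).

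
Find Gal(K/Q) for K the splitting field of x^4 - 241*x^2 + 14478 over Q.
Gal(K/Q) = V_4 (Klein four-group, Z/2Z × Z/2Z)

f factors as (x^2 - 127)(x^2 - 114), so the splitting field is K = Q(sqrt(127), sqrt(114)). The elements 127, 114, 14478 are all non-squares in Q, so sqrt(127) and sqrt(114) generate independent quadratic extensions. Thus [K:Q] = 4 and Gal(K/Q) is generated by the two order-2 automorphisms sqrt(127) ↦ -sqrt(127) and sqrt(114) ↦ -sqrt(114), giving V_4.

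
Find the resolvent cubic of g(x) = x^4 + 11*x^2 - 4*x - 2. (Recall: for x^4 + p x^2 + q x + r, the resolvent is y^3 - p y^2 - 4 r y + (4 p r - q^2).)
h(y) = y^3 - 11*y^2 + 8*y - 104

Identify coefficients: p = 11, q = -4, r = -2.
Plug into h(y) = y^3 - p y^2 - 4 r y + (4 p r - q^2):
  h(y) = y^3 - (11) y^2 - 4*(-2) y + (4*(11)*(-2) - (-4)^2)
       = y^3 + (-11) y^2 + (8) y + (-104).
Simplifying: h(y) = y^3 - 11*y^2 + 8*y - 104.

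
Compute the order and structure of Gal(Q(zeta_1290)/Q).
|Gal(Q(zeta_1290)/Q)| = phi(1290) = 336; group ≅ (Z/1290Z)^* ≅ Z/2Z × Z/4Z × Z/42Z

The n-th cyclotomic polynomial Φ_1290(x) is the minimal polynomial of zeta_1290 over Q and has degree phi(1290) = 336. So Q(zeta_1290) is a degree-336 Galois extension with Galois group (Z/1290Z)^*. By CRT, (Z/1290Z)^* ≅ (Z/2Z)^* × (Z/3Z)^* × (Z/5Z)^* × (Z/43Z)^*. Each prime-power unit group is (Z/2Z)^* ≅ trivial group (order 1); (Z/3Z)^* ≅ Z/2Z; (Z/5Z)^* ≅ Z/4Z; (Z/43Z)^* ≅ Z/42Z. Hence Gal(Q(zeta_1290)/Q) ≅ Z/2Z × Z/4Z × Z/42Z.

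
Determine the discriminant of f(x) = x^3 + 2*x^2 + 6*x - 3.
Δ = -1515

For x^3 + a x^2 + b x + c the discriminant is Δ = 18 a b c - 4 a^3 c + a^2 b^2 - 4 b^3 - 27 c^2.
Plug a = 2, b = 6, c = -3:
  18*(2)*(6)*(-3) - 4*(2)^3*(-3) + (2)^2*(6)^2 - 4*(6)^3 - 27*(-3)^2
  = -648 + (96) + 144 + (-864) + (-243)
  = -1515.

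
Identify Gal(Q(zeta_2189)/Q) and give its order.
|Gal(Q(zeta_2189)/Q)| = phi(2189) = 1980; group ≅ (Z/2189Z)^* ≅ Z/10Z × Z/198Z

The n-th cyclotomic polynomial Φ_2189(x) is the minimal polynomial of zeta_2189 over Q and has degree phi(2189) = 1980. So Q(zeta_2189) is a degree-1980 Galois extension with Galois group (Z/2189Z)^*. By CRT, (Z/2189Z)^* ≅ (Z/11Z)^* × (Z/199Z)^*. Each prime-power unit group is (Z/11Z)^* ≅ Z/10Z; (Z/199Z)^* ≅ Z/198Z. Hence Gal(Q(zeta_2189)/Q) ≅ Z/10Z × Z/198Z.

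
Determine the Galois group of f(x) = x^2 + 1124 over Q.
Gal(K/Q) = Z/2Z (cyclic of order 2)

x^2 + 1124 is irreducible over Q since -1124 is not a rational square. The splitting field Q(sqrt(-1124)) has degree 2 over Q, and its unique nontrivial automorphism is sqrt(-1124) ↦ -sqrt(-1124). Hence Gal(Q(sqrt(-1124))/Q) = Z/2Z.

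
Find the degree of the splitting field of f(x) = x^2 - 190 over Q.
[K:Q] = 2

The polynomial x^2 - 190 is irreducible over Q since 190 is not a perfect square. Its splitting field is Q(sqrt(190)), which has degree 2 over Q.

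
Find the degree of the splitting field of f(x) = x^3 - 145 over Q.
[K:Q] = 6

x^3 - 145 has one real root r = 145^(1/3) and two complex roots r*zeta_3, r*zeta_3^2 where zeta_3 = e^(2*pi*i/3). The splitting field is Q(r, zeta_3). [Q(r):Q] = 3 and [Q(zeta_3):Q] = 2 with gcd = 1, so [Q(r, zeta_3):Q] = 3 * 2 = 6.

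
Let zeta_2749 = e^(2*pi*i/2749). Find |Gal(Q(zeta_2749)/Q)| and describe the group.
|Gal(Q(zeta_2749)/Q)| = phi(2749) = 2748; group ≅ (Z/2749Z)^* ≅ Z/2748Z

The n-th cyclotomic polynomial Φ_2749(x) is the minimal polynomial of zeta_2749 over Q and has degree phi(2749) = 2748. So Q(zeta_2749) is a degree-2748 Galois extension with Galois group (Z/2749Z)^*. (Z/2749Z)^* is cyclic since 2749 is an odd prime power (or 4). Hence Gal(Q(zeta_2749)/Q) ≅ Z/2748Z.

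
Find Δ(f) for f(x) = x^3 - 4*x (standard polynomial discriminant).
Δ = 256

For x^3 + a x^2 + b x + c the discriminant is Δ = 18 a b c - 4 a^3 c + a^2 b^2 - 4 b^3 - 27 c^2.
Plug a = 0, b = -4, c = 0:
  18*(0)*(-4)*(0) - 4*(0)^3*(0) + (0)^2*(-4)^2 - 4*(-4)^3 - 27*(0)^2
  = 0 + (0) + 0 + (256) + (0)
  = 256.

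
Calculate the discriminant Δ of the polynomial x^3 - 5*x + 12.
Δ = -3388

For a depressed cubic x^3 + p x + q the discriminant is Δ = -4 p^3 - 27 q^2 = -4*(-5)^3 - 27*(12)^2 = 500 - 3888 = -3388.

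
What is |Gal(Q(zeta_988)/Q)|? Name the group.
|Gal(Q(zeta_988)/Q)| = phi(988) = 432; group ≅ (Z/988Z)^* ≅ Z/2Z × Z/12Z × Z/18Z

The n-th cyclotomic polynomial Φ_988(x) is the minimal polynomial of zeta_988 over Q and has degree phi(988) = 432. So Q(zeta_988) is a degree-432 Galois extension with Galois group (Z/988Z)^*. By CRT, (Z/988Z)^* ≅ (Z/4Z)^* × (Z/13Z)^* × (Z/19Z)^*. Each prime-power unit group is (Z/4Z)^* ≅ Z/2Z; (Z/13Z)^* ≅ Z/12Z; (Z/19Z)^* ≅ Z/18Z. Hence Gal(Q(zeta_988)/Q) ≅ Z/2Z × Z/12Z × Z/18Z.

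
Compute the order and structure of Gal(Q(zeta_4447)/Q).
|Gal(Q(zeta_4447)/Q)| = phi(4447) = 4446; group ≅ (Z/4447Z)^* ≅ Z/4446Z

The n-th cyclotomic polynomial Φ_4447(x) is the minimal polynomial of zeta_4447 over Q and has degree phi(4447) = 4446. So Q(zeta_4447) is a degree-4446 Galois extension with Galois group (Z/4447Z)^*. (Z/4447Z)^* is cyclic since 4447 is an odd prime power (or 4). Hence Gal(Q(zeta_4447)/Q) ≅ Z/4446Z.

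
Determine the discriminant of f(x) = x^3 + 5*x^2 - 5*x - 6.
Δ = 5853

For x^3 + a x^2 + b x + c the discriminant is Δ = 18 a b c - 4 a^3 c + a^2 b^2 - 4 b^3 - 27 c^2.
Plug a = 5, b = -5, c = -6:
  18*(5)*(-5)*(-6) - 4*(5)^3*(-6) + (5)^2*(-5)^2 - 4*(-5)^3 - 27*(-6)^2
  = 2700 + (3000) + 625 + (500) + (-972)
  = 5853.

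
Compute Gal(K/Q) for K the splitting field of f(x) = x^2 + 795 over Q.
Gal(K/Q) = Z/2Z (cyclic of order 2)

x^2 + 795 is irreducible over Q since -795 is not a rational square. The splitting field Q(sqrt(-795)) has degree 2 over Q, and its unique nontrivial automorphism is sqrt(-795) ↦ -sqrt(-795). Hence Gal(Q(sqrt(-795))/Q) = Z/2Z.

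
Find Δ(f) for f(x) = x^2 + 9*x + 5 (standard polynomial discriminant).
Δ = 61

For a quadratic a x^2 + b x + c the discriminant is Δ = b^2 - 4ac = (9)^2 - 4*(1)*(5) = 81 - (20) = 61.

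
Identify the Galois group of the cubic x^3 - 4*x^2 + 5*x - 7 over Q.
Gal(K/Q) = S_3 (symmetric group of order 6)

Compute the discriminant of x^3 + (-4)*x^2 + (5)*x + (-7): Δ = -695. Since Δ is not a rational square, the Galois group is not contained in A_3; it must be the full S_3 (irreducibility of the cubic rules out anything smaller).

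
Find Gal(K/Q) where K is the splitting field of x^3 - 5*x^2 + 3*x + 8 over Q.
Gal(K/Q) = S_3 (symmetric group of order 6)

Compute the discriminant of x^3 + (-5)*x^2 + (3)*x + (8): Δ = 229. Since Δ is not a rational square, the Galois group is not contained in A_3; it must be the full S_3 (irreducibility of the cubic rules out anything smaller).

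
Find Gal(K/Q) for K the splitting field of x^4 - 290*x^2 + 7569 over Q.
Gal(K/Q) = Z/2Z (cyclic of order 2)

f factors as (x^2 - 261)(x^2 - 29), so the splitting field is K = Q(sqrt(261), sqrt(29)). The squarefree part of 261 is 29 and the squarefree part of 29 is also 29, so sqrt(261) and sqrt(29) are both rational multiples of sqrt(29). Hence Q(sqrt(261)) = Q(sqrt(29)) = Q(sqrt(29)), and the splitting field collapses to a single degree-2 extension with Galois group Z/2Z.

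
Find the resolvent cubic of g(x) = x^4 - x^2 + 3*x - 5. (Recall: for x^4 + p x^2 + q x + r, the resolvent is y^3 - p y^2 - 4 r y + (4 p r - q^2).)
h(y) = y^3 + y^2 + 20*y + 11

Identify coefficients: p = -1, q = 3, r = -5.
Plug into h(y) = y^3 - p y^2 - 4 r y + (4 p r - q^2):
  h(y) = y^3 - (-1) y^2 - 4*(-5) y + (4*(-1)*(-5) - (3)^2)
       = y^3 + (1) y^2 + (20) y + (11).
Simplifying: h(y) = y^3 + y^2 + 20*y + 11.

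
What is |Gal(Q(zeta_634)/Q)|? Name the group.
|Gal(Q(zeta_634)/Q)| = phi(634) = 316; group ≅ (Z/634Z)^* ≅ Z/316Z

The n-th cyclotomic polynomial Φ_634(x) is the minimal polynomial of zeta_634 over Q and has degree phi(634) = 316. So Q(zeta_634) is a degree-316 Galois extension with Galois group (Z/634Z)^*. By CRT, (Z/634Z)^* ≅ (Z/2Z)^* × (Z/317Z)^*. Each prime-power unit group is (Z/2Z)^* ≅ trivial group (order 1); (Z/317Z)^* ≅ Z/316Z. Hence Gal(Q(zeta_634)/Q) ≅ Z/316Z.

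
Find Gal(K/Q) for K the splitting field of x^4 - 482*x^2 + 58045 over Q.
Gal(K/Q) = V_4 (Klein four-group, Z/2Z × Z/2Z)

f factors as (x^2 - 247)(x^2 - 235), so the splitting field is K = Q(sqrt(247), sqrt(235)). The elements 247, 235, 58045 are all non-squares in Q, so sqrt(247) and sqrt(235) generate independent quadratic extensions. Thus [K:Q] = 4 and Gal(K/Q) is generated by the two order-2 automorphisms sqrt(247) ↦ -sqrt(247) and sqrt(235) ↦ -sqrt(235), giving V_4.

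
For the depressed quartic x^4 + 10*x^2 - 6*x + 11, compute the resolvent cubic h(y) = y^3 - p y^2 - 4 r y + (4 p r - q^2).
h(y) = y^3 - 10*y^2 - 44*y + 404

Identify coefficients: p = 10, q = -6, r = 11.
Plug into h(y) = y^3 - p y^2 - 4 r y + (4 p r - q^2):
  h(y) = y^3 - (10) y^2 - 4*(11) y + (4*(10)*(11) - (-6)^2)
       = y^3 + (-10) y^2 + (-44) y + (404).
Simplifying: h(y) = y^3 - 10*y^2 - 44*y + 404.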